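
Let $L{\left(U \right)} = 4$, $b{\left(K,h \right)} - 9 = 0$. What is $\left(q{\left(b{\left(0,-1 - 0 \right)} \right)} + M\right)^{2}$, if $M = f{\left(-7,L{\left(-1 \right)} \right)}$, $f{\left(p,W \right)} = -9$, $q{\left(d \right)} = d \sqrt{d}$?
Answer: $324$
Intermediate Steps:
$b{\left(K,h \right)} = 9$ ($b{\left(K,h \right)} = 9 + 0 = 9$)
$q{\left(d \right)} = d^{\frac{3}{2}}$
$M = -9$
$\left(q{\left(b{\left(0,-1 - 0 \right)} \right)} + M\right)^{2} = \left(9^{\frac{3}{2}} - 9\right)^{2} = \left(27 - 9\right)^{2} = 18^{2} = 324$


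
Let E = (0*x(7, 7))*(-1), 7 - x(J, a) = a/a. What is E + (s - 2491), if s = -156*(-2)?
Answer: -2179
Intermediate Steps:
x(J, a) = 6 (x(J, a) = 7 - a/a = 7 - 1*1 = 7 - 1 = 6)
E = 0 (E = (0*6)*(-1) = 0*(-1) = 0)
s = 312
E + (s - 2491) = 0 + (312 - 2491) = 0 - 2179 = -2179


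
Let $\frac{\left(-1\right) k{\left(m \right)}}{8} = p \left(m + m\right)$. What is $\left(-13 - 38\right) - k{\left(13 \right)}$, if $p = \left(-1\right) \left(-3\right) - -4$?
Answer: $1405$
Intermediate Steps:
$p = 7$ ($p = 3 + 4 = 7$)
$k{\left(m \right)} = - 112 m$ ($k{\left(m \right)} = - 8 \cdot 7 \left(m + m\right) = - 8 \cdot 7 \cdot 2 m = - 8 \cdot 14 m = - 112 m$)
$\left(-13 - 38\right) - k{\left(13 \right)} = \left(-13 - 38\right) - \left(-112\right) 13 = \left(-13 - 38\right) - -1456 = -51 + 1456 = 1405$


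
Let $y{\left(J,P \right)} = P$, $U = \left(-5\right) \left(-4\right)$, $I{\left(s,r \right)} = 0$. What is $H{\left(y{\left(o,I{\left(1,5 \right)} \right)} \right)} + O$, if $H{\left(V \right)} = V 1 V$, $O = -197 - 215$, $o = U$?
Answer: $-412$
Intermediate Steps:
$U = 20$
$o = 20$
$O = -412$
$H{\left(V \right)} = V^{2}$ ($H{\left(V \right)} = V V = V^{2}$)
$H{\left(y{\left(o,I{\left(1,5 \right)} \right)} \right)} + O = 0^{2} - 412 = 0 - 412 = -412$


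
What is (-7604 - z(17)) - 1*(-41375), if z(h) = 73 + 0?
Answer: 33698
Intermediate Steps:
z(h) = 73
(-7604 - z(17)) - 1*(-41375) = (-7604 - 1*73) - 1*(-41375) = (-7604 - 73) + 41375 = -7677 + 41375 = 33698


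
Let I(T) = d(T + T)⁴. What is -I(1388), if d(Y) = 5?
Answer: -625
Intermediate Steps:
I(T) = 625 (I(T) = 5⁴ = 625)
-I(1388) = -1*625 = -625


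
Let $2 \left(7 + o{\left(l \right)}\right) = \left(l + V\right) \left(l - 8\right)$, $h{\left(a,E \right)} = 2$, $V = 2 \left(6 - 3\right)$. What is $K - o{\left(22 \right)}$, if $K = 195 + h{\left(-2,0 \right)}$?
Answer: $8$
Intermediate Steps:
$V = 6$ ($V = 2 \cdot 3 = 6$)
$K = 197$ ($K = 195 + 2 = 197$)
$o{\left(l \right)} = -7 + \frac{\left(-8 + l\right) \left(6 + l\right)}{2}$ ($o{\left(l \right)} = -7 + \frac{\left(l + 6\right) \left(l - 8\right)}{2} = -7 + \frac{\left(6 + l\right) \left(-8 + l\right)}{2} = -7 + \frac{\left(-8 + l\right) \left(6 + l\right)}{2}$)
$K - o{\left(22 \right)} = 197 - \left(-31 + \frac{22^{2}}{2} - 22\right) = 197 - \left(-31 + \frac{1}{2} \cdot 484 - 22\right) = 197 - \left(-31 + 242 - 22\right) = 197 - 189 = 8$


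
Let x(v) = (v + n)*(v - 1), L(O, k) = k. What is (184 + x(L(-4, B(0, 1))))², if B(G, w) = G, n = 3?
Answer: 32761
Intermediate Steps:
x(v) = (-1 + v)*(3 + v) (x(v) = (v + 3)*(v - 1) = (3 + v)*(-1 + v) = (-1 + v)*(3 + v))
(184 + x(L(-4, B(0, 1))))² = (184 + (-3 + 0² + 2*0))² = (184 + (-3 + 0 + 0))² = (184 - 3)² = 181² = 32761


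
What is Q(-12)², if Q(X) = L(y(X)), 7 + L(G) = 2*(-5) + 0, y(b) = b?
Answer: 289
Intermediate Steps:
L(G) = -17 (L(G) = -7 + (2*(-5) + 0) = -7 + (-10 + 0) = -7 - 10 = -17)
Q(X) = -17
Q(-12)² = (-17)² = 289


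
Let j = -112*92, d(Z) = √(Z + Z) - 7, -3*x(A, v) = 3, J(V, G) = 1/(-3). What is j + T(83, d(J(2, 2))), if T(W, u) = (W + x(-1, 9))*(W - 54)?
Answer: -7926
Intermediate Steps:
J(V, G) = -⅓
x(A, v) = -1 (x(A, v) = -⅓*3 = -1)
d(Z) = -7 + √2*√Z (d(Z) = √(2*Z) - 7 = √2*√Z - 7 = -7 + √2*√Z)
T(W, u) = (-1 + W)*(-54 + W) (T(W, u) = (W - 1)*(W - 54) = (-1 + W)*(-54 + W))
j = -10304
j + T(83, d(J(2, 2))) = -10304 + (54 + 83² - 55*83) = -10304 + (54 + 6889 - 4565) = -10304 + 2378 = -7926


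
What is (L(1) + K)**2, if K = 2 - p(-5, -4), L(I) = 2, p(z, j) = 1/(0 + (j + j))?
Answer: 1089/64 ≈ 17.016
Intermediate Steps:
p(z, j) = 1/(2*j) (p(z, j) = 1/(0 + 2*j) = 1/(2*j))
K = 17/8 (K = 2 - 1/(2*(-4)) = 2 - (-1)/(2*4) = 2 - 1*(-1/8) = 2 + 1/8 = 17/8 ≈ 2.1250)
(L(1) + K)**2 = (2 + 17/8)**2 = (33/8)**2 = 1089/64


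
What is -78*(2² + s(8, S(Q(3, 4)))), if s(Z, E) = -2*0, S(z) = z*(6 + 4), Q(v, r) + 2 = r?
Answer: -312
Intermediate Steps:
Q(v, r) = -2 + r
S(z) = 10*z (S(z) = z*10 = 10*z)
s(Z, E) = 0
-78*(2² + s(8, S(Q(3, 4)))) = -78*(2² + 0) = -78*(4 + 0) = -78*4 = -312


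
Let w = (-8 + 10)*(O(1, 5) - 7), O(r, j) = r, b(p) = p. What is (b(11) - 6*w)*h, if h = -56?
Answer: -4648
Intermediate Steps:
w = -12 (w = (-8 + 10)*(1 - 7) = 2*(-6) = -12)
(b(11) - 6*w)*h = (11 - 6*(-12))*(-56) = (11 + 72)*(-56) = 83*(-56) = -4648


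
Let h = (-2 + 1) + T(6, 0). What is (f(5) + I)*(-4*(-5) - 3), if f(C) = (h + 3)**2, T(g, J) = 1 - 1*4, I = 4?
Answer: 85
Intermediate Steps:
T(g, J) = -3 (T(g, J) = 1 - 4 = -3)
h = -4 (h = (-2 + 1) - 3 = -1 - 3 = -4)
f(C) = 1 (f(C) = (-4 + 3)**2 = (-1)**2 = 1)
(f(5) + I)*(-4*(-5) - 3) = (1 + 4)*(-4*(-5) - 3) = 5*(20 - 3) = 5*17 = 85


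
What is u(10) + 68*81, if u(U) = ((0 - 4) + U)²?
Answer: 5544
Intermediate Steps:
u(U) = (-4 + U)²
u(10) + 68*81 = (-4 + 10)² + 68*81 = 6² + 5508 = 36 + 5508 = 5544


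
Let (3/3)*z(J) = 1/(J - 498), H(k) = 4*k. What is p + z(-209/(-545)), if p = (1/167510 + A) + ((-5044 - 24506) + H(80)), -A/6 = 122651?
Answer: -4965610177683587/6489839930 ≈ -7.6514e+5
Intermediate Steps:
A = -735906 (A = -6*122651 = -735906)
z(J) = 1/(-498 + J) (z(J) = 1/(J - 498) = 1/(-498 + J))
p = -128167931359/167510 (p = (1/167510 - 735906) + ((-5044 - 24506) + 4*80) = (1/167510 - 735906) + (-29550 + 320) = -123271614059/167510 - 29230 = -128167931359/167510 ≈ -7.6514e+5)
p + z(-209/(-545)) = -128167931359/167510 + 1/(-498 - 209/(-545)) = -128167931359/167510 + 1/(-498 - 209*(-1/545)) = -128167931359/167510 + 1/(-498 + 209/545) = -128167931359/167510 + 1/(-271201/545) = -128167931359/167510 - 545/271201 = -4965610177683587/6489839930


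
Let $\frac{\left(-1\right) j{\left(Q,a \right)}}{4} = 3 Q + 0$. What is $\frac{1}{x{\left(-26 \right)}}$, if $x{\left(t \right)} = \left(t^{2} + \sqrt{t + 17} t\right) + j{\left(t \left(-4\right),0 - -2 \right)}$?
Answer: $- \frac{11}{6409} + \frac{3 i}{12818} \approx -0.0017163 + 0.00023405 i$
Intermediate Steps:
$j{\left(Q,a \right)} = - 12 Q$ ($j{\left(Q,a \right)} = - 4 \left(3 Q + 0\right) = - 4 \cdot 3 Q = - 12 Q$)
$x{\left(t \right)} = t^{2} + 48 t + t \sqrt{17 + t}$ ($x{\left(t \right)} = \left(t^{2} + \sqrt{t + 17} t\right) - 12 t \left(-4\right) = \left(t^{2} + \sqrt{17 + t} t\right) - 12 \left(- 4 t\right) = \left(t^{2} + t \sqrt{17 + t}\right) + 48 t = t^{2} + 48 t + t \sqrt{17 + t}$)
$\frac{1}{x{\left(-26 \right)}} = \frac{1}{\left(-26\right) \left(48 - 26 + \sqrt{17 - 26}\right)} = \frac{1}{\left(-26\right) \left(48 - 26 + \sqrt{-9}\right)} = \frac{1}{\left(-26\right) \left(48 - 26 + 3 i\right)} = \frac{1}{\left(-26\right) \left(22 + 3 i\right)} = \frac{1}{-572 - 78 i} = \frac{-572 + 78 i}{333268}$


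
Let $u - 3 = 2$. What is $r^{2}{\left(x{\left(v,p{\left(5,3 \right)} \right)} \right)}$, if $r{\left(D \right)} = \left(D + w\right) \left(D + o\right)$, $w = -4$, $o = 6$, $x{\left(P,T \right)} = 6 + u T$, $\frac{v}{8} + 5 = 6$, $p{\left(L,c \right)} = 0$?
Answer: $576$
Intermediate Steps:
$u = 5$ ($u = 3 + 2 = 5$)
$v = 8$ ($v = -40 + 8 \cdot 6 = -40 + 48 = 8$)
$x{\left(P,T \right)} = 6 + 5 T$
$r{\left(D \right)} = \left(-4 + D\right) \left(6 + D\right)$ ($r{\left(D \right)} = \left(D - 4\right) \left(D + 6\right) = \left(-4 + D\right) \left(6 + D\right)$)
$r^{2}{\left(x{\left(v,p{\left(5,3 \right)} \right)} \right)} = \left(-24 + \left(6 + 5 \cdot 0\right)^{2} + 2 \left(6 + 5 \cdot 0\right)\right)^{2} = \left(-24 + \left(6 + 0\right)^{2} + 2 \left(6 + 0\right)\right)^{2} = \left(-24 + 6^{2} + 2 \cdot 6\right)^{2} = \left(-24 + 36 + 12\right)^{2} = 24^{2} = 576$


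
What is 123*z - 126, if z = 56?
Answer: 6762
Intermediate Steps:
123*z - 126 = 123*56 - 126 = 6888 - 126 = 6762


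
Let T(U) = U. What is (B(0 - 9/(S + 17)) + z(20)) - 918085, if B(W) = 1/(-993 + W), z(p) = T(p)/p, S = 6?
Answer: -20976383255/22848 ≈ -9.1808e+5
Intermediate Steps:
z(p) = 1 (z(p) = p/p = 1)
(B(0 - 9/(S + 17)) + z(20)) - 918085 = (1/(-993 + (0 - 9/(6 + 17))) + 1) - 918085 = (1/(-993 + (0 - 9/23)) + 1) - 918085 = (1/(-993 - 9/23) + 1) - 918085 = (1/(-22848/23) + 1) - 918085 = (-23/22848 + 1) - 918085 = 22825/22848 - 918085 = -20976383255/22848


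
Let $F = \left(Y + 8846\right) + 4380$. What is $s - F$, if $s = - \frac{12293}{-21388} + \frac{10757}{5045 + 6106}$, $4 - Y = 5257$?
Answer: $- \frac{1901174119165}{238497588} \approx -7971.5$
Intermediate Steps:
$Y = -5253$ ($Y = 4 - 5257 = -5253$)
$F = 7973$ ($F = \left(-5253 + 8846\right) + 4380 = 3593 + 4380 = 7973$)
$s = \frac{367149959}{238497588}$ ($s = \left(-12293\right) \left(- \frac{1}{21388}\right) + \frac{10757}{11151} = \frac{12293}{21388} + 10757 \cdot \frac{1}{11151} = \frac{12293}{21388} + \frac{10757}{11151} = \frac{367149959}{238497588} \approx 1.5394$)
$s - F = \frac{367149959}{238497588} - 7973 = - \frac{1901174119165}{238497588}$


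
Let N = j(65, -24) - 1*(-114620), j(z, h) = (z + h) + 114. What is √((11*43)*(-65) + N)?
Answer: √84030 ≈ 289.88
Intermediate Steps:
j(z, h) = 114 + h + z (j(z, h) = (h + z) + 114 = 114 + h + z)
N = 114775 (N = (114 - 24 + 65) - 1*(-114620) = 155 + 114620 = 114775)
√((11*43)*(-65) + N) = √((11*43)*(-65) + 114775) = √(473*(-65) + 114775) = √(-30745 + 114775) = √84030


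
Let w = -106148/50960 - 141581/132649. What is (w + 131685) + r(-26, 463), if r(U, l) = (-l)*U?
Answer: 3154274154851/21947380 ≈ 1.4372e+5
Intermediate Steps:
w = -69140889/21947380 (w = -106148*1/50960 - 141581*1/132649 = -3791/1820 - 12871/12059 = -69140889/21947380 ≈ -3.1503)
r(U, l) = -U*l
(w + 131685) + r(-26, 463) = (-69140889/21947380 + 131685) - 1*(-26)*463 = 2890071594411/21947380 + 12038 = 3154274154851/21947380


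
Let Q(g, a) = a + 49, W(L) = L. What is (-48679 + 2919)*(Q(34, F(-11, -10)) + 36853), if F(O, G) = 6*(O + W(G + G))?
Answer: -1680124160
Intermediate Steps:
F(O, G) = 6*O + 12*G (F(O, G) = 6*(O + (G + G)) = 6*(O + 2*G) = 6*O + 12*G)
Q(g, a) = 49 + a
(-48679 + 2919)*(Q(34, F(-11, -10)) + 36853) = (-48679 + 2919)*((49 + (6*(-11) + 12*(-10))) + 36853) = -45760*((49 + (-66 - 120)) + 36853) = -45760*((49 - 186) + 36853) = -45760*(-137 + 36853) = -45760*36716 = -1680124160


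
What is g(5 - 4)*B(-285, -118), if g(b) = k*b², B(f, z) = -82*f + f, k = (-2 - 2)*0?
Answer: 0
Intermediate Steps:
k = 0 (k = -4*0 = 0)
B(f, z) = -81*f
g(b) = 0 (g(b) = 0*b² = 0)
g(5 - 4)*B(-285, -118) = 0*(-81*(-285)) = 0*23085 = 0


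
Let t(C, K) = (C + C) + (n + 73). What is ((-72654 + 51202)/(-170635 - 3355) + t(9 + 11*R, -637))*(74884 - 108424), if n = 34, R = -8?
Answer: 29689735452/17399 ≈ 1.7064e+6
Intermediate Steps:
t(C, K) = 107 + 2*C (t(C, K) = (C + C) + (34 + 73) = 2*C + 107 = 107 + 2*C)
((-72654 + 51202)/(-170635 - 3355) + t(9 + 11*R, -637))*(74884 - 108424) = ((-72654 + 51202)/(-170635 - 3355) + (107 + 2*(9 + 11*(-8))))*(74884 - 108424) = (-21452/(-173990) + (107 + 2*(9 - 88)))*(-33540) = (-21452*(-1/173990) + (107 + 2*(-79)))*(-33540) = (10726/86995 + (107 - 158))*(-33540) = (10726/86995 - 51)*(-33540) = -4426019/86995*(-33540) = 29689735452/17399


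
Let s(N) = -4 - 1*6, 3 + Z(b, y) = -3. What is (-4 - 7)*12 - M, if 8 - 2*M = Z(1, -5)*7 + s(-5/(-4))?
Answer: -162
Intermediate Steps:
Z(b, y) = -6 (Z(b, y) = -3 - 3 = -6)
s(N) = -10 (s(N) = -4 - 6 = -10)
M = 30 (M = 4 - (-6*7 - 10)/2 = 4 - (-42 - 10)/2 = 4 - ½*(-52) = 4 + 26 = 30)
(-4 - 7)*12 - M = (-4 - 7)*12 - 1*30 = -11*12 - 30 = -132 - 30 = -162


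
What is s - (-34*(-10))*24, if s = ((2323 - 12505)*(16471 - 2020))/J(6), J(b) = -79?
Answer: 146495442/79 ≈ 1.8544e+6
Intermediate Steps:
s = 147140082/79 (s = ((2323 - 12505)*(16471 - 2020))/(-79) = -10182*14451*(-1/79) = -147140082*(-1/79) = 147140082/79 ≈ 1.8625e+6)
s - (-34*(-10))*24 = 147140082/79 - (-34*(-10))*24 = 147140082/79 - 340*24 = 147140082/79 - 1*8160 = 147140082/79 - 8160 = 146495442/79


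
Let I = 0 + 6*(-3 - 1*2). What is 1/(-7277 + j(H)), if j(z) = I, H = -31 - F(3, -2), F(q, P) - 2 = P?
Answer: -1/7307 ≈ -0.00013686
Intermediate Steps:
F(q, P) = 2 + P
I = -30 (I = 0 + 6*(-3 - 2) = 0 + 6*(-5) = 0 - 30 = -30)
H = -31 (H = -31 - (2 - 2) = -31 - 1*0 = -31 + 0 = -31)
j(z) = -30
1/(-7277 + j(H)) = 1/(-7277 - 30) = 1/(-7307) = -1/7307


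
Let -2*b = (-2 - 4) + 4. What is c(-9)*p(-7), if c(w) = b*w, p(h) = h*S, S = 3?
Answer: 189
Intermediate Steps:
b = 1 (b = -((-2 - 4) + 4)/2 = -(-6 + 4)/2 = -1/2*(-2) = 1)
p(h) = 3*h (p(h) = h*3 = 3*h)
c(w) = w (c(w) = 1*w = w)
c(-9)*p(-7) = -27*(-7) = -9*(-21) = 189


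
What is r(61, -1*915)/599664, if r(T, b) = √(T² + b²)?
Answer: 61*√226/599664 ≈ 0.0015292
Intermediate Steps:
r(61, -1*915)/599664 = √(61² + (-1*915)²)/599664 = √(3721 + (-915)²)*(1/599664) = √(3721 + 837225)*(1/599664) = √840946*(1/599664) = (61*√226)*(1/599664) = 61*√226/599664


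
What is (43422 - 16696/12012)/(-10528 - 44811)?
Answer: -130392092/166183017 ≈ -0.78463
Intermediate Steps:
(43422 - 16696/12012)/(-10528 - 44811) = (43422 - 16696*1/12012)/(-55339) = (43422 - 4174/3003)*(-1/55339) = (130392092/3003)*(-1/55339) = -130392092/166183017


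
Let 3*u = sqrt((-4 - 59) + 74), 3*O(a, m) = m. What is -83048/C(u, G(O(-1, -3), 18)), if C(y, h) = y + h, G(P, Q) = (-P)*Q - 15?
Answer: -160164/5 + 17796*sqrt(11)/5 ≈ -20228.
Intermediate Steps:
O(a, m) = m/3
G(P, Q) = -15 - P*Q (G(P, Q) = -P*Q - 15 = -15 - P*Q)
u = sqrt(11)/3 (u = sqrt((-4 - 59) + 74)/3 = sqrt(-63 + 74)/3 = sqrt(11)/3 ≈ 1.1055)
C(y, h) = h + y
-83048/C(u, G(O(-1, -3), 18)) = -83048/((-15 - 1*(1/3)*(-3)*18) + sqrt(11)/3) = -83048/((-15 - 1*(-1)*18) + sqrt(11)/3) = -83048/((-15 + 18) + sqrt(11)/3) = -83048/(3 + sqrt(11)/3)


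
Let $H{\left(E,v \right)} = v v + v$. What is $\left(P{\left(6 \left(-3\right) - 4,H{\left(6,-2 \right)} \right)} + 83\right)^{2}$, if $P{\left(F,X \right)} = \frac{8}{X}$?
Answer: $7569$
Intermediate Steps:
$H{\left(E,v \right)} = v + v^{2}$ ($H{\left(E,v \right)} = v^{2} + v = v + v^{2}$)
$\left(P{\left(6 \left(-3\right) - 4,H{\left(6,-2 \right)} \right)} + 83\right)^{2} = \left(\frac{8}{\left(-2\right) \left(1 - 2\right)} + 83\right)^{2} = \left(\frac{8}{\left(-2\right) \left(-1\right)} + 83\right)^{2} = \left(\frac{8}{2} + 83\right)^{2} = \left(8 \cdot \frac{1}{2} + 83\right)^{2} = \left(4 + 83\right)^{2} = 87^{2} = 7569$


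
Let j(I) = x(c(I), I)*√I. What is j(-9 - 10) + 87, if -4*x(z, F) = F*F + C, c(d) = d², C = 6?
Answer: 87 - 367*I*√19/4 ≈ 87.0 - 399.93*I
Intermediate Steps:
x(z, F) = -3/2 - F²/4 (x(z, F) = -(F*F + 6)/4 = -(F² + 6)/4 = -(6 + F²)/4 = -3/2 - F²/4)
j(I) = √I*(-3/2 - I²/4) (j(I) = (-3/2 - I²/4)*√I = √I*(-3/2 - I²/4))
j(-9 - 10) + 87 = √(-9 - 10)*(-6 - (-9 - 10)²)/4 + 87 = √(-19)*(-6 - 1*(-19)²)/4 + 87 = (I*√19)*(-6 - 1*361)/4 + 87 = (I*√19)*(-6 - 361)/4 + 87 = (¼)*(I*√19)*(-367) + 87 = -367*I*√19/4 + 87 = 87 - 367*I*√19/4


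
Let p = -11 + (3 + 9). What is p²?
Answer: 1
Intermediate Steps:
p = 1 (p = -11 + 12 = 1)
p² = 1² = 1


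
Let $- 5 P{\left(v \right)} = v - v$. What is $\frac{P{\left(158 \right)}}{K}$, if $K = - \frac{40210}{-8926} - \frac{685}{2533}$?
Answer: $0$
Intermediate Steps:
$P{\left(v \right)} = 0$ ($P{\left(v \right)} = - \frac{v - v}{5} = \left(- \frac{1}{5}\right) 0 = 0$)
$K = \frac{47868810}{11304779}$ ($K = \left(-40210\right) \left(- \frac{1}{8926}\right) - \frac{685}{2533} = \frac{20105}{4463} - \frac{685}{2533} = \frac{47868810}{11304779} \approx 4.2344$)
$\frac{P{\left(158 \right)}}{K} = \frac{0}{\frac{47868810}{11304779}} = 0 \cdot \frac{11304779}{47868810} = 0$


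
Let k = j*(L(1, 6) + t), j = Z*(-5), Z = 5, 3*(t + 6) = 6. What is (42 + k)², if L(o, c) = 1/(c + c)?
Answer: 2819041/144 ≈ 19577.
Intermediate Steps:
t = -4 (t = -6 + (⅓)*6 = -6 + 2 = -4)
L(o, c) = 1/(2*c)
j = -25 (j = 5*(-5) = -25)
k = 1175/12 (k = -25*((½)/6 - 4) = -25*((½)*(⅙) - 4) = -25*(1/12 - 4) = -25*(-47/12) = 1175/12 ≈ 97.917)
(42 + k)² = (42 + 1175/12)² = (1679/12)² = 2819041/144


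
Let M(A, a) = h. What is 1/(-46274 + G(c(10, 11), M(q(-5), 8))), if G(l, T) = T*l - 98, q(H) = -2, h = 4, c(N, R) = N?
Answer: -1/46332 ≈ -2.1583e-5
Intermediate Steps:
M(A, a) = 4
G(l, T) = -98 + T*l
1/(-46274 + G(c(10, 11), M(q(-5), 8))) = 1/(-46274 + (-98 + 4*10)) = 1/(-46274 + (-98 + 40)) = 1/(-46274 - 58) = 1/(-46332) = -1/46332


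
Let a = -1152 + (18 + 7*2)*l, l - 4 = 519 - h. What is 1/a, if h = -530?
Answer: 1/32544 ≈ 3.0728e-5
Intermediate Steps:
l = 1053 (l = 4 + (519 - 1*(-530)) = 4 + (519 + 530) = 4 + 1049 = 1053)
a = 32544 (a = -1152 + (18 + 7*2)*1053 = -1152 + (18 + 14)*1053 = -1152 + 32*1053 = -1152 + 33696 = 32544)
1/a = 1/32544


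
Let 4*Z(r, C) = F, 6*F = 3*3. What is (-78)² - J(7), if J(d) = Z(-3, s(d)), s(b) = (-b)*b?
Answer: 48669/8 ≈ 6083.6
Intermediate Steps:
F = 3/2 (F = (3*3)/6 = (⅙)*9 = 3/2 ≈ 1.5000)
s(b) = -b²
Z(r, C) = 3/8 (Z(r, C) = (¼)*(3/2) = 3/8)
J(d) = 3/8
(-78)² - J(7) = (-78)² - 1*3/8 = 6084 - 3/8 = 48669/8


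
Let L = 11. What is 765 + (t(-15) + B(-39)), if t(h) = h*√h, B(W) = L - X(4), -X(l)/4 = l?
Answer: 792 - 15*I*√15 ≈ 792.0 - 58.095*I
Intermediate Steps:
X(l) = -4*l
B(W) = 27 (B(W) = 11 - (-4)*4 = 11 - 1*(-16) = 11 + 16 = 27)
t(h) = h^(3/2)
765 + (t(-15) + B(-39)) = 765 + ((-15)^(3/2) + 27) = 765 + (-15*I*√15 + 27) = 765 + (27 - 15*I*√15) = 792 - 15*I*√15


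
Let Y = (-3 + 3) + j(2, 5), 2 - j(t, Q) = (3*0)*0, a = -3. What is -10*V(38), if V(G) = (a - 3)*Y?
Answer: 120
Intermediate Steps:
j(t, Q) = 2 (j(t, Q) = 2 - 3*0*0 = 2 - 0*0 = 2 - 1*0 = 2 + 0 = 2)
Y = 2 (Y = (-3 + 3) + 2 = 0 + 2 = 2)
V(G) = -12 (V(G) = (-3 - 3)*2 = -6*2 = -12)
-10*V(38) = -10*(-12) = 120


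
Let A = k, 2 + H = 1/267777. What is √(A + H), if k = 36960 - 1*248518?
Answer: I*√1685534290746607/89259 ≈ 459.96*I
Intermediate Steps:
k = -211558 (k = 36960 - 248518 = -211558)
H = -535553/267777 (H = -2 + 1/267777 = -535553/267777 ≈ -2.0000)
A = -211558
√(A + H) = √(-211558 - 535553/267777) = √(-56650902119/267777) = I*√1685534290746607/89259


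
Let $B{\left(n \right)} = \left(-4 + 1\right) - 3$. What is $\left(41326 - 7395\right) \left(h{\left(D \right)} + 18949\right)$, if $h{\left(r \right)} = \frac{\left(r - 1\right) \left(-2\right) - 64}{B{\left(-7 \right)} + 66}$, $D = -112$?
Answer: $\frac{6430501327}{10} \approx 6.4305 \cdot 10^{8}$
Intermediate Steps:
$B{\left(n \right)} = -6$ ($B{\left(n \right)} = -3 - 3 = -6$)
$h{\left(r \right)} = - \frac{31}{30} - \frac{r}{30}$ ($h{\left(r \right)} = \frac{\left(r - 1\right) \left(-2\right) - 64}{-6 + 66} = \frac{\left(-1 + r\right) \left(-2\right) - 64}{60} = \left(\left(2 - 2 r\right) - 64\right) \frac{1}{60} = \left(-62 - 2 r\right) \frac{1}{60} = - \frac{31}{30} - \frac{r}{30}$)
$\left(41326 - 7395\right) \left(h{\left(D \right)} + 18949\right) = \left(41326 - 7395\right) \left(\left(- \frac{31}{30} - - \frac{56}{15}\right) + 18949\right) = 33931 \left(\left(- \frac{31}{30} + \frac{56}{15}\right) + 18949\right) = 33931 \left(\frac{27}{10} + 18949\right) = 33931 \cdot \frac{189517}{10} = \frac{6430501327}{10}$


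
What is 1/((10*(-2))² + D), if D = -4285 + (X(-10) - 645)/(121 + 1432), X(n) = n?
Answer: -1553/6034060 ≈ -0.00025737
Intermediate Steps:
D = -6655260/1553 (D = -4285 + (-10 - 645)/(121 + 1432) = -4285 - 655/1553 = -6655260/1553 ≈ -4285.4)
1/((10*(-2))² + D) = 1/((10*(-2))² - 6655260/1553) = 1/((-20)² - 6655260/1553) = 1/(400 - 6655260/1553) = 1/(-6034060/1553) = -1553/6034060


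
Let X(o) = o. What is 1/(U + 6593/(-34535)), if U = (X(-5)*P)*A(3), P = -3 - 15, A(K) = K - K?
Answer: -34535/6593 ≈ -5.2381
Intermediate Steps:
A(K) = 0
P = -18
U = 0 (U = -5*(-18)*0 = 90*0 = 0)
1/(U + 6593/(-34535)) = 1/(0 + 6593/(-34535)) = 1/(0 + 6593*(-1/34535)) = 1/(0 - 6593/34535) = 1/(-6593/34535) = -34535/6593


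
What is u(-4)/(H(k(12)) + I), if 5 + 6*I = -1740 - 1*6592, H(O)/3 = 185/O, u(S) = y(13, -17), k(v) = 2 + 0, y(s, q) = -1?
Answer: 1/1112 ≈ 0.00089928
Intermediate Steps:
k(v) = 2
u(S) = -1
H(O) = 555/O (H(O) = 3*(185/O) = 555/O)
I = -2779/2 (I = -⅚ + (-1740 - 1*6592)/6 = -⅚ + (-1740 - 6592)/6 = -⅚ + (⅙)*(-8332) = -⅚ - 4166/3 = -2779/2 ≈ -1389.5)
u(-4)/(H(k(12)) + I) = -1/(555/2 - 2779/2) = -1/(-1112) = -1*(-1/1112) = 1/1112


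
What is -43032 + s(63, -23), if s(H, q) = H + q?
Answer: -42992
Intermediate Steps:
-43032 + s(63, -23) = -43032 + (63 - 23) = -43032 + 40 = -42992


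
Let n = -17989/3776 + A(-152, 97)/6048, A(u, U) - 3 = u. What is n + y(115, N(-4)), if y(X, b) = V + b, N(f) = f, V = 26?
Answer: 12283105/713664 ≈ 17.211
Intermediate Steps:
A(u, U) = 3 + u
y(X, b) = 26 + b
n = -3417503/713664 (n = -17989/3776 + (3 - 152)/6048 = -17989*1/3776 - 149*1/6048 = -17989/3776 - 149/6048 = -3417503/713664 ≈ -4.7887)
n + y(115, N(-4)) = -3417503/713664 + (26 - 4) = -3417503/713664 + 22 = 12283105/713664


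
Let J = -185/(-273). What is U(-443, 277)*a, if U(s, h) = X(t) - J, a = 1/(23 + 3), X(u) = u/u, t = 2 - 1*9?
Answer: 44/3549 ≈ 0.012398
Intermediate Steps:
t = -7 (t = 2 - 9 = -7)
J = 185/273 (J = -185*(-1/273) = 185/273 ≈ 0.67766)
X(u) = 1
a = 1/26 ≈ 0.038462
U(s, h) = 88/273 (U(s, h) = 1 - 1*185/273 = 1 - 185/273 = 88/273)
U(-443, 277)*a = (88/273)*(1/26) = 44/3549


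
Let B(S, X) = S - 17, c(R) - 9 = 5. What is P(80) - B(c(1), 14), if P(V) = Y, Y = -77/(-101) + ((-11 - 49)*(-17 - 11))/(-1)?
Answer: -169300/101 ≈ -1676.2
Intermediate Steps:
c(R) = 14 (c(R) = 9 + 5 = 14)
B(S, X) = -17 + S
Y = -169603/101 (Y = -77*(-1/101) - 60*(-28)*(-1) = 77/101 + 1680*(-1) = 77/101 - 1680 = -169603/101 ≈ -1679.2)
P(V) = -169603/101
P(80) - B(c(1), 14) = -169603/101 - (-17 + 14) = -169603/101 - 1*(-3) = -169603/101 + 3 = -169300/101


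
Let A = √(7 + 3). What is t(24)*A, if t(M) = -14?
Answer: -14*√10 ≈ -44.272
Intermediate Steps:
A = √10 ≈ 3.1623
t(24)*A = -14*√10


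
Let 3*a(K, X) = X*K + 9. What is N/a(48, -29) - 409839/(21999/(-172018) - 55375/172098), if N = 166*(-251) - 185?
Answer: 1398450791164522252/1534148145143 ≈ 9.1155e+5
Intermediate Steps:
N = -41851 (N = -41666 - 185 = -41851)
a(K, X) = 3 + K*X/3 (a(K, X) = (X*K + 9)/3 = (K*X + 9)/3 = (9 + K*X)/3 = 3 + K*X/3)
N/a(48, -29) - 409839/(21999/(-172018) - 55375/172098) = -41851/(3 + (⅓)*48*(-29)) - 409839/(21999/(-172018) - 55375/172098) = -41851/(3 - 464) - 409839/(21999*(-1/172018) - 55375*1/172098) = -41851/(-461) - 409839/(-21999/172018 - 55375/172098) = -41851*(-1/461) - 409839/(-3327870163/7400988441) = 41851/461 - 409839*(-7400988441/3327870163) = 41851/461 + 3033213701670999/3327870163 = 1398450791164522252/1534148145143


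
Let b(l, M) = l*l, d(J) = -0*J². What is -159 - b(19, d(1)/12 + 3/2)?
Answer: -520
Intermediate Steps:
d(J) = 0 (d(J) = -3*0 = 0)
b(l, M) = l²
-159 - b(19, d(1)/12 + 3/2) = -159 - 1*19² = -159 - 1*361 = -159 - 361 = -520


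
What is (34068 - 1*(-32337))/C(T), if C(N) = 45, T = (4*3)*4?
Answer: 4427/3 ≈ 1475.7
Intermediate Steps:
T = 48 (T = 12*4 = 48)
(34068 - 1*(-32337))/C(T) = (34068 - 1*(-32337))/45 = (34068 + 32337)*(1/45) = 66405*(1/45) = 4427/3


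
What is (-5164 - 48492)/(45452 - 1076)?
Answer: -6707/5547 ≈ -1.2091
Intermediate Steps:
(-5164 - 48492)/(45452 - 1076) = -53656/44376 = -53656*1/44376 = -6707/5547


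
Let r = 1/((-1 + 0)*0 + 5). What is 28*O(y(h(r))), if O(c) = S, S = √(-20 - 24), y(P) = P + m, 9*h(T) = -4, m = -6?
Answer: 56*I*√11 ≈ 185.73*I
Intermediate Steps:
r = ⅕ (r = 1/(-1*0 + 5) = 1/(0 + 5) = 1/5 = ⅕ ≈ 0.20000)
h(T) = -4/9 (h(T) = (⅑)*(-4) = -4/9)
y(P) = -6 + P (y(P) = P - 6 = -6 + P)
S = 2*I*√11 (S = √(-44) = 2*I*√11 ≈ 6.6332*I)
O(c) = 2*I*√11
28*O(y(h(r))) = 28*(2*I*√11) = 56*I*√11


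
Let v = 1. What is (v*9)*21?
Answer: 189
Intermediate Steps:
(v*9)*21 = (1*9)*21 = 9*21 = 189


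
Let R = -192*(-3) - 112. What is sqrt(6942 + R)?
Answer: 23*sqrt(14) ≈ 86.058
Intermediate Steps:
R = 464 (R = -96*(-6) - 112 = 576 - 112 = 464)
sqrt(6942 + R) = sqrt(6942 + 464) = sqrt(7406) = 23*sqrt(14)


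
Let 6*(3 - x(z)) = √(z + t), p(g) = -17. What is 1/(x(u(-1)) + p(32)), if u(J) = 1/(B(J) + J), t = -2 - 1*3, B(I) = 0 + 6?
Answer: -105/1471 + I*√30/2942 ≈ -0.07138 + 0.0018617*I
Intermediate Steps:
B(I) = 6
t = -5 (t = -2 - 3 = -5)
u(J) = 1/(6 + J)
x(z) = 3 - √(-5 + z)/6 (x(z) = 3 - √(z - 5)/6 = 3 - √(-5 + z)/6)
1/(x(u(-1)) + p(32)) = 1/((3 - √(-5 + 1/(6 - 1))/6) - 17) = 1/((3 - √(-5 + 1/5)/6) - 17) = 1/((3 - √(-5 + ⅕)/6) - 17) = 1/((3 - I*√30/15) - 17) = 1/(-14 - I*√30/15)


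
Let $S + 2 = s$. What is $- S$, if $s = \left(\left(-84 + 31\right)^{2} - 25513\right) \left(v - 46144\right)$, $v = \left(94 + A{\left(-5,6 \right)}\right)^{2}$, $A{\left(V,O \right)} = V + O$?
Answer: $-842749774$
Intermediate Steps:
$A{\left(V,O \right)} = O + V$
$v = 9025$ ($v = \left(94 + \left(6 - 5\right)\right)^{2} = \left(94 + 1\right)^{2} = 95^{2} = 9025$)
$s = 842749776$ ($s = \left(\left(-84 + 31\right)^{2} - 25513\right) \left(9025 - 46144\right) = \left(\left(-53\right)^{2} - 25513\right) \left(-37119\right) = \left(2809 - 25513\right) \left(-37119\right) = \left(-22704\right) \left(-37119\right) = 842749776$)
$S = 842749774$ ($S = -2 + 842749776 = 842749774$)
$- S = \left(-1\right) 842749774 = -842749774$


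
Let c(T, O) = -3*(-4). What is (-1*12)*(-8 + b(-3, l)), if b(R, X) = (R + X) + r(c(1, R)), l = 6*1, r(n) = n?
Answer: -84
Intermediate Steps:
c(T, O) = 12
l = 6
b(R, X) = 12 + R + X (b(R, X) = (R + X) + 12 = 12 + R + X)
(-1*12)*(-8 + b(-3, l)) = (-1*12)*(-8 + (12 - 3 + 6)) = -12*(-8 + 15) = -12*7 = -84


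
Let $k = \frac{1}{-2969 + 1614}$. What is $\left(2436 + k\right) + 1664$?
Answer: $\frac{5555499}{1355} \approx 4100.0$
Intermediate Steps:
$k = - \frac{1}{1355}$ ($k = \frac{1}{-1355} = - \frac{1}{1355} \approx -0.00073801$)
$\left(2436 + k\right) + 1664 = \left(2436 - \frac{1}{1355}\right) + 1664 = \frac{3300779}{1355} + 1664 = \frac{5555499}{1355}$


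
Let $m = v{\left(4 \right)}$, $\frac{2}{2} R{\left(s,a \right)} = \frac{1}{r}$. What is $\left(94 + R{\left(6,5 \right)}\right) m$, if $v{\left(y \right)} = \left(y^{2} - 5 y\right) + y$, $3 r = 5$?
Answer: $0$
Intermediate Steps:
$r = \frac{5}{3}$ ($r = \frac{1}{3} \cdot 5 = \frac{5}{3} \approx 1.6667$)
$R{\left(s,a \right)} = \frac{3}{5}$ ($R{\left(s,a \right)} = \frac{1}{\frac{5}{3}} = \frac{3}{5}$)
$v{\left(y \right)} = y^{2} - 4 y$
$m = 0$ ($m = 4 \left(-4 + 4\right) = 4 \cdot 0 = 0$)
$\left(94 + R{\left(6,5 \right)}\right) m = \left(94 + \frac{3}{5}\right) 0 = \frac{473}{5} \cdot 0 = 0$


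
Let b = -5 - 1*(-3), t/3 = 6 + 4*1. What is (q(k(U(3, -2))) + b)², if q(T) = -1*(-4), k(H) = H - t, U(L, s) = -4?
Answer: 4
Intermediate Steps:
t = 30 (t = 3*(6 + 4*1) = 3*(6 + 4) = 3*10 = 30)
k(H) = -30 + H (k(H) = H - 1*30 = H - 30 = -30 + H)
q(T) = 4
b = -2 (b = -5 + 3 = -2)
(q(k(U(3, -2))) + b)² = (4 - 2)² = 2² = 4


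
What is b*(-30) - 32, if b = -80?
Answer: 2368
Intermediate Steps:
b*(-30) - 32 = -80*(-30) - 32 = 2400 - 32 = 2368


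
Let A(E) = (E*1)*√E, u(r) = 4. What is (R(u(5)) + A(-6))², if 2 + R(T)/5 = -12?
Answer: 4684 + 840*I*√6 ≈ 4684.0 + 2057.6*I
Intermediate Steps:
A(E) = E^(3/2) (A(E) = E*√E = E^(3/2))
R(T) = -70 (R(T) = -10 + 5*(-12) = -10 - 60 = -70)
(R(u(5)) + A(-6))² = (-70 + (-6)^(3/2))² = (-70 - 6*I*√6)²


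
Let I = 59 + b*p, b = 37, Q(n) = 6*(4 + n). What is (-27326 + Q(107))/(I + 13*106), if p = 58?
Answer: -26660/3583 ≈ -7.4407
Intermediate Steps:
Q(n) = 24 + 6*n
I = 2205 (I = 59 + 37*58 = 59 + 2146 = 2205)
(-27326 + Q(107))/(I + 13*106) = (-27326 + (24 + 6*107))/(2205 + 13*106) = (-27326 + (24 + 642))/(2205 + 1378) = (-27326 + 666)/3583 = -26660*1/3583 = -26660/3583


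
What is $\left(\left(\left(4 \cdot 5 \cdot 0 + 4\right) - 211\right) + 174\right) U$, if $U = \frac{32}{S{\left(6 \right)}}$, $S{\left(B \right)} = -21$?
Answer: $\frac{352}{7} \approx 50.286$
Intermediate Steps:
$U = - \frac{32}{21}$ ($U = \frac{32}{-21} = 32 \left(- \frac{1}{21}\right) = - \frac{32}{21} \approx -1.5238$)
$\left(\left(\left(4 \cdot 5 \cdot 0 + 4\right) - 211\right) + 174\right) U = \left(\left(\left(4 \cdot 5 \cdot 0 + 4\right) - 211\right) + 174\right) \left(- \frac{32}{21}\right) = \left(\left(\left(20 \cdot 0 + 4\right) - 211\right) + 174\right) \left(- \frac{32}{21}\right) = \left(\left(\left(0 + 4\right) - 211\right) + 174\right) \left(- \frac{32}{21}\right) = \left(\left(4 - 211\right) + 174\right) \left(- \frac{32}{21}\right) = \left(-207 + 174\right) \left(- \frac{32}{21}\right) = \left(-33\right) \left(- \frac{32}{21}\right) = \frac{352}{7}$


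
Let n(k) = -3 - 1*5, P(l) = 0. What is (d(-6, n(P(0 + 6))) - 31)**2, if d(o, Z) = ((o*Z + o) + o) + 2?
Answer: 49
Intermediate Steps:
n(k) = -8 (n(k) = -3 - 5 = -8)
d(o, Z) = 2 + 2*o + Z*o (d(o, Z) = ((Z*o + o) + o) + 2 = ((o + Z*o) + o) + 2 = (2*o + Z*o) + 2 = 2 + 2*o + Z*o)
(d(-6, n(P(0 + 6))) - 31)**2 = ((2 + 2*(-6) - 8*(-6)) - 31)**2 = ((2 - 12 + 48) - 31)**2 = (38 - 31)**2 = 7**2 = 49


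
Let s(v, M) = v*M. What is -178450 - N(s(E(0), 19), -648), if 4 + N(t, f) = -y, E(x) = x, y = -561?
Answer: -179007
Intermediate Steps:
s(v, M) = M*v
N(t, f) = 557 (N(t, f) = -4 - 1*(-561) = -4 + 561 = 557)
-178450 - N(s(E(0), 19), -648) = -178450 - 1*557 = -178450 - 557 = -179007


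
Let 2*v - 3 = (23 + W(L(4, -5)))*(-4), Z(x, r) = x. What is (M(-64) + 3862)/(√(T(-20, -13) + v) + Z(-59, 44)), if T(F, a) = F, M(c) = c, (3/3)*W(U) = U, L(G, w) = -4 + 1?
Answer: -448164/7079 - 11394*I*√26/7079 ≈ -63.309 - 8.2071*I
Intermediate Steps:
L(G, w) = -3
W(U) = U
v = -77/2 (v = 3/2 + ((23 - 3)*(-4))/2 = 3/2 + (20*(-4))/2 = 3/2 + (½)*(-80) = 3/2 - 40 = -77/2 ≈ -38.500)
(M(-64) + 3862)/(√(T(-20, -13) + v) + Z(-59, 44)) = (-64 + 3862)/(√(-20 - 77/2) - 59) = 3798/(√(-117/2) - 59) = 3798/(3*I*√26/2 - 59) = 3798/(-59 + 3*I*√26/2)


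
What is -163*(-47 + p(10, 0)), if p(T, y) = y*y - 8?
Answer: 8965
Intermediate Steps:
p(T, y) = -8 + y² (p(T, y) = y² - 8 = -8 + y²)
-163*(-47 + p(10, 0)) = -163*(-47 + (-8 + 0²)) = -163*(-47 + (-8 + 0)) = -163*(-47 - 8) = -163*(-55) = 8965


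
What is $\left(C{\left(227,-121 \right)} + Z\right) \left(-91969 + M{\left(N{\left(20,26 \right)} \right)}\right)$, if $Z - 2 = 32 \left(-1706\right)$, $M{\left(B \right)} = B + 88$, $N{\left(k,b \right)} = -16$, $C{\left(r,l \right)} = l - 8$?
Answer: $5028511943$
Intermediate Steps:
$C{\left(r,l \right)} = -8 + l$ ($C{\left(r,l \right)} = l - 8 = -8 + l$)
$M{\left(B \right)} = 88 + B$
$Z = -54590$ ($Z = 2 + 32 \left(-1706\right) = 2 - 54592 = -54590$)
$\left(C{\left(227,-121 \right)} + Z\right) \left(-91969 + M{\left(N{\left(20,26 \right)} \right)}\right) = \left(\left(-8 - 121\right) - 54590\right) \left(-91969 + \left(88 - 16\right)\right) = \left(-129 - 54590\right) \left(-91969 + 72\right) = \left(-54719\right) \left(-91897\right) = 5028511943$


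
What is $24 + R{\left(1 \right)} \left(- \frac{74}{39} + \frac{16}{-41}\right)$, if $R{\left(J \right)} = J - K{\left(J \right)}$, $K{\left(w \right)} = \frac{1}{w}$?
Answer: $24$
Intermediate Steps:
$R{\left(J \right)} = J - \frac{1}{J}$
$24 + R{\left(1 \right)} \left(- \frac{74}{39} + \frac{16}{-41}\right) = 24 + \left(1 - 1^{-1}\right) \left(- \frac{74}{39} + \frac{16}{-41}\right) = 24 + \left(1 - 1\right) \left(\left(-74\right) \frac{1}{39} + 16 \left(- \frac{1}{41}\right)\right) = 24 + \left(1 - 1\right) \left(- \frac{74}{39} - \frac{16}{41}\right) = 24 + 0 \left(- \frac{3658}{1599}\right) = 24 + 0 = 24$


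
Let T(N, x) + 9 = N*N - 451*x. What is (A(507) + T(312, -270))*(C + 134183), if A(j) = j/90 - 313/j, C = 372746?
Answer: 187713743978183/1690 ≈ 1.1107e+11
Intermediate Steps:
A(j) = -313/j + j/90 (A(j) = j*(1/90) - 313/j = j/90 - 313/j = -313/j + j/90)
T(N, x) = -9 + N² - 451*x (T(N, x) = -9 + (N*N - 451*x) = -9 + (N² - 451*x) = -9 + N² - 451*x)
(A(507) + T(312, -270))*(C + 134183) = ((-313/507 + (1/90)*507) + (-9 + 312² - 451*(-270)))*(372746 + 134183) = ((-313*1/507 + 169/30) + (-9 + 97344 + 121770))*506929 = ((-313/507 + 169/30) + 219105)*506929 = (8477/1690 + 219105)*506929 = (370295927/1690)*506929 = 187713743978183/1690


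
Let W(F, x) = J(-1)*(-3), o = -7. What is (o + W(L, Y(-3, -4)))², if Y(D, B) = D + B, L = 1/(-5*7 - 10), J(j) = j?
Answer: 16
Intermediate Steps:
L = -1/45 (L = 1/(-35 - 10) = 1/(-45) = -1/45 ≈ -0.022222)
Y(D, B) = B + D
W(F, x) = 3 (W(F, x) = -1*(-3) = 3)
(o + W(L, Y(-3, -4)))² = (-7 + 3)² = (-4)² = 16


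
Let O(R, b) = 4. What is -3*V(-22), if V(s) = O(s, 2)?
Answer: -12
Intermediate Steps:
V(s) = 4
-3*V(-22) = -3*4 = -12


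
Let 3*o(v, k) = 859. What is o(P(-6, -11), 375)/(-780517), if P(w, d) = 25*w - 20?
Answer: -859/2341551 ≈ -0.00036685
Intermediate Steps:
P(w, d) = -20 + 25*w
o(v, k) = 859/3 (o(v, k) = (⅓)*859 = 859/3)
o(P(-6, -11), 375)/(-780517) = (859/3)/(-780517) = (859/3)*(-1/780517) = -859/2341551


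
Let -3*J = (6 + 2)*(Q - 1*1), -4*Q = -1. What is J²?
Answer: 4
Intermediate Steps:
Q = ¼ (Q = -¼*(-1) = ¼ ≈ 0.25000)
J = 2 (J = -(6 + 2)*(¼ - 1*1)/3 = -8*(¼ - 1)/3 = -8*(-3)/(3*4) = -⅓*(-6) = 2)
J² = 2² = 4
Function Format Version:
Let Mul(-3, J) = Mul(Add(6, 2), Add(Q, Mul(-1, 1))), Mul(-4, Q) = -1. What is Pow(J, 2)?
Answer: 4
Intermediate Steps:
Q = Rational(1, 4) (Q = Mul(Rational(-1, 4), -1) = Rational(1, 4) ≈ 0.25000)
J = 2 (J = Mul(Rational(-1, 3), Mul(Add(6, 2), Add(Rational(1, 4), Mul(-1, 1)))) = Mul(Rational(-1, 3), Mul(8, Add(Rational(1, 4), -1))) = Mul(Rational(-1, 3), Mul(8, Rational(-3, 4))) = Mul(Rational(-1, 3), -6) = 2)
Pow(J, 2) = Pow(2, 2) = 4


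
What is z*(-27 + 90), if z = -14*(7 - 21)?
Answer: 12348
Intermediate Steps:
z = 196 (z = -14*(-14) = 196)
z*(-27 + 90) = 196*(-27 + 90) = 196*63 = 12348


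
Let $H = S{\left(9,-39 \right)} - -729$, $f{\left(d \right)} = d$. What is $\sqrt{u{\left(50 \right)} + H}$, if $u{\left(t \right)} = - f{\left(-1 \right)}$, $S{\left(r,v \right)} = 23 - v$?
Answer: $6 \sqrt{22} \approx 28.142$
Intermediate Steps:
$u{\left(t \right)} = 1$ ($u{\left(t \right)} = \left(-1\right) \left(-1\right) = 1$)
$H = 791$ ($H = \left(23 - -39\right) - -729 = \left(23 + 39\right) + 729 = 62 + 729 = 791$)
$\sqrt{u{\left(50 \right)} + H} = \sqrt{1 + 791} = \sqrt{792} = 6 \sqrt{22}$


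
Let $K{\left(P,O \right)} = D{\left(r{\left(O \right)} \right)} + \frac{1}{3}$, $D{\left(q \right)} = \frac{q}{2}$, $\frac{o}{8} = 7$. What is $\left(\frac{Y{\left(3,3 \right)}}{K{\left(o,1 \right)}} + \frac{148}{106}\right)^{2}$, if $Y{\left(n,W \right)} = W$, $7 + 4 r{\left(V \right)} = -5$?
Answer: $\frac{190096}{137641} \approx 1.3811$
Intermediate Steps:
$o = 56$ ($o = 8 \cdot 7 = 56$)
$r{\left(V \right)} = -3$ ($r{\left(V \right)} = - \frac{7}{4} + \frac{1}{4} \left(-5\right) = - \frac{7}{4} - \frac{5}{4} = -3$)
$D{\left(q \right)} = \frac{q}{2}$ ($D{\left(q \right)} = q \frac{1}{2} = \frac{q}{2}$)
$K{\left(P,O \right)} = - \frac{7}{6}$ ($K{\left(P,O \right)} = \frac{1}{2} \left(-3\right) + \frac{1}{3} = - \frac{3}{2} + \frac{1}{3} = - \frac{7}{6}$)
$\left(\frac{Y{\left(3,3 \right)}}{K{\left(o,1 \right)}} + \frac{148}{106}\right)^{2} = \left(\frac{3}{- \frac{7}{6}} + \frac{148}{106}\right)^{2} = \left(3 \left(- \frac{6}{7}\right) + 148 \cdot \frac{1}{106}\right)^{2} = \left(- \frac{18}{7} + \frac{74}{53}\right)^{2} = \left(- \frac{436}{371}\right)^{2} = \frac{190096}{137641}$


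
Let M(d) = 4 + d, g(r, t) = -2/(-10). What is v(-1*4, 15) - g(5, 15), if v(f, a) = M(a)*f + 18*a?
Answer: 969/5 ≈ 193.80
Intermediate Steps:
g(r, t) = ⅕ (g(r, t) = -2*(-⅒) = ⅕)
v(f, a) = 18*a + f*(4 + a) (v(f, a) = (4 + a)*f + 18*a = f*(4 + a) + 18*a = 18*a + f*(4 + a))
v(-1*4, 15) - g(5, 15) = (18*15 + (-1*4)*(4 + 15)) - 1*⅕ = (270 - 4*19) - ⅕ = (270 - 76) - ⅕ = 194 - ⅕ = 969/5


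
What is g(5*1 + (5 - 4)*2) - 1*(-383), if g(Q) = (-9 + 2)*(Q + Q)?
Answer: 285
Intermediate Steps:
g(Q) = -14*Q
g(5*1 + (5 - 4)*2) - 1*(-383) = -14*(5*1 + (5 - 4)*2) - 1*(-383) = -14*(5 + 1*2) + 383 = -14*(5 + 2) + 383 = -14*7 + 383 = -98 + 383 = 285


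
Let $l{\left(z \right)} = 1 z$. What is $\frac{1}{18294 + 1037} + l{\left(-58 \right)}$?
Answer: $- \frac{1121197}{19331} \approx -58.0$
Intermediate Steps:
$l{\left(z \right)} = z$
$\frac{1}{18294 + 1037} + l{\left(-58 \right)} = \frac{1}{18294 + 1037} - 58 = \frac{1}{19331} - 58 = - \frac{1121197}{19331}$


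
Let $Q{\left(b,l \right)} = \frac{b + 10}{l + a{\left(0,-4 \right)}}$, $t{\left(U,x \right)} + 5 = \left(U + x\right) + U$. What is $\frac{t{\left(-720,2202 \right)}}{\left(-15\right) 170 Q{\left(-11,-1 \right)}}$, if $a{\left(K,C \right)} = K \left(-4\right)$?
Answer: $- \frac{757}{2550} \approx -0.29686$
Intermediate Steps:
$a{\left(K,C \right)} = - 4 K$
$t{\left(U,x \right)} = -5 + x + 2 U$ ($t{\left(U,x \right)} = -5 + \left(\left(U + x\right) + U\right) = -5 + \left(x + 2 U\right) = -5 + x + 2 U$)
$Q{\left(b,l \right)} = \frac{10 + b}{l}$ ($Q{\left(b,l \right)} = \frac{b + 10}{l - 0} = \frac{10 + b}{l + 0} = \frac{10 + b}{l}$)
$\frac{t{\left(-720,2202 \right)}}{\left(-15\right) 170 Q{\left(-11,-1 \right)}} = \frac{-5 + 2202 + 2 \left(-720\right)}{\left(-15\right) 170 \frac{10 - 11}{-1}} = \frac{-5 + 2202 - 1440}{\left(-2550\right) \left(\left(-1\right) \left(-1\right)\right)} = \frac{757}{\left(-2550\right) 1} = \frac{757}{-2550} = 757 \left(- \frac{1}{2550}\right) = - \frac{757}{2550}$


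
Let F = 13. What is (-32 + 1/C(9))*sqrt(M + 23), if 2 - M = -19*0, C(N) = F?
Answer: -2075/13 ≈ -159.62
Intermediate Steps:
C(N) = 13
M = 2 (M = 2 - (-19)*0 = 2 - 1*0 = 2 + 0 = 2)
(-32 + 1/C(9))*sqrt(M + 23) = (-32 + 1/13)*sqrt(2 + 23) = (-32 + 1/13)*sqrt(25) = -415/13*5 = -2075/13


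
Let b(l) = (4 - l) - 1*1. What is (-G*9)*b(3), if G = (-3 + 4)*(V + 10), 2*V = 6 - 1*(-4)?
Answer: 0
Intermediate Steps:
V = 5 (V = (6 - 1*(-4))/2 = (6 + 4)/2 = (1/2)*10 = 5)
G = 15 (G = (-3 + 4)*(5 + 10) = 1*15 = 15)
b(l) = 3 - l (b(l) = (4 - l) - 1 = 3 - l)
(-G*9)*b(3) = (-1*15*9)*(3 - 1*3) = (-15*9)*(3 - 3) = -135*0 = 0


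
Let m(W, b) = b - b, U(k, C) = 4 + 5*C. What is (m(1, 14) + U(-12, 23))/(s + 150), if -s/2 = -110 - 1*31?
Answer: 119/432 ≈ 0.27546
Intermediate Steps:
s = 282 (s = -2*(-110 - 1*31) = -2*(-110 - 31) = -2*(-141) = 282)
m(W, b) = 0
(m(1, 14) + U(-12, 23))/(s + 150) = (0 + (4 + 5*23))/(282 + 150) = (0 + (4 + 115))/432 = (0 + 119)*(1/432) = 119*(1/432) = 119/432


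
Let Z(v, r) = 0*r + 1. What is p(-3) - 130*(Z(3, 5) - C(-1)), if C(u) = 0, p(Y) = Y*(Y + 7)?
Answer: -142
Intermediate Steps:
Z(v, r) = 1 (Z(v, r) = 0 + 1 = 1)
p(Y) = Y*(7 + Y)
p(-3) - 130*(Z(3, 5) - C(-1)) = -3*(7 - 3) - 130*(1 - 1*0) = -3*4 - 130*(1 + 0) = -12 - 130*1 = -12 - 130 = -142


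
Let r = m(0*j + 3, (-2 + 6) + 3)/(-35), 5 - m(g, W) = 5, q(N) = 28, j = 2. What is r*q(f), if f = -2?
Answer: 0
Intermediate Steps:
m(g, W) = 0 (m(g, W) = 5 - 1*5 = 5 - 5 = 0)
r = 0 (r = 0/(-35) = 0*(-1/35) = 0)
r*q(f) = 0*28 = 0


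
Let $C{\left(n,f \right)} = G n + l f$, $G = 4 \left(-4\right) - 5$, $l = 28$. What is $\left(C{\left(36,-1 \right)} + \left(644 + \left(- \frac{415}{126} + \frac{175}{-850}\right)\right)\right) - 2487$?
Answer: $- \frac{2817265}{1071} \approx -2630.5$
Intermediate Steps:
$G = -21$ ($G = -16 - 5 = -21$)
$C{\left(n,f \right)} = - 21 n + 28 f$
$\left(C{\left(36,-1 \right)} + \left(644 + \left(- \frac{415}{126} + \frac{175}{-850}\right)\right)\right) - 2487 = \left(\left(\left(-21\right) 36 + 28 \left(-1\right)\right) + \left(644 + \left(- \frac{415}{126} + \frac{175}{-850}\right)\right)\right) - 2487 = \left(\left(-756 - 28\right) + \left(644 + \left(\left(-415\right) \frac{1}{126} + 175 \left(- \frac{1}{850}\right)\right)\right)\right) - 2487 = \left(-784 + \left(644 - \frac{3748}{1071}\right)\right) - 2487 = \left(-784 + \frac{685976}{1071}\right) - 2487 = - \frac{153688}{1071} - 2487 = - \frac{2817265}{1071}$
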